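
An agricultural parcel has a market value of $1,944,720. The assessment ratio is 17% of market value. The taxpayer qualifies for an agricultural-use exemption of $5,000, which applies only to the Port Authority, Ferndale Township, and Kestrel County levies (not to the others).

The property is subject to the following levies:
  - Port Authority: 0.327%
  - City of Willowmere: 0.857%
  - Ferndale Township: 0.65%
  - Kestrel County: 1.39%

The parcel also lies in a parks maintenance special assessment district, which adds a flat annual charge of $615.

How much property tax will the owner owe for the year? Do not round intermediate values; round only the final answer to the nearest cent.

$11,155.27

Assessed value = $1,944,720 × 0.17 = $330,602.4
Port Authority: ($330,602.4 − $5,000) × 0.00327 = $325,602.4 × 0.00327 = $1,064.719848
City of Willowmere: $330,602.4 × 0.00857 = $2,833.262568
Ferndale Township: ($330,602.4 − $5,000) × 0.0065 = $325,602.4 × 0.0065 = $2,116.4156
Kestrel County: ($330,602.4 − $5,000) × 0.0139 = $325,602.4 × 0.0139 = $4,525.87336
Levies subtotal = $10,540.271376
Total = $10,540.271376 + $615 = $11,155.271376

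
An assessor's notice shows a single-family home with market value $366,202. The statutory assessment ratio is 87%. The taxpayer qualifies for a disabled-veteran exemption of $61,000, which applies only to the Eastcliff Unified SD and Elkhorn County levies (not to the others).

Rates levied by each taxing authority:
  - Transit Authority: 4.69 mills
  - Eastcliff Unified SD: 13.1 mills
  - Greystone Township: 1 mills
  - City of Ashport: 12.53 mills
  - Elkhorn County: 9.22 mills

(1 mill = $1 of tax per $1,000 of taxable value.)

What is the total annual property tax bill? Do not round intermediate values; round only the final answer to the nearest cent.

Assessed value = $366,202 × 0.87 = $318,595.74
Transit Authority: $318,595.74 × 0.00469 = $1,494.2140206
Eastcliff Unified SD: ($318,595.74 − $61,000) × 0.0131 = $257,595.74 × 0.0131 = $3,374.504194
Greystone Township: $318,595.74 × 0.001 = $318.59574
City of Ashport: $318,595.74 × 0.01253 = $3,992.0046222
Elkhorn County: ($318,595.74 − $61,000) × 0.00922 = $257,595.74 × 0.00922 = $2,375.0327228
Total = $11,554.3512996

$11,554.35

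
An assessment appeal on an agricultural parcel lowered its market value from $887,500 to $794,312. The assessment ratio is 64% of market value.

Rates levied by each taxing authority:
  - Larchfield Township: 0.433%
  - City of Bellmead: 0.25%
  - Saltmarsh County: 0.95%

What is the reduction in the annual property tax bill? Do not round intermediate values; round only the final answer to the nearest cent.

$973.93

Old assessed value = $887,500 × 0.64 = $568,000
New assessed value = $794,312 × 0.64 = $508,359.68
Combined rate = 0.00433 + 0.0025 + 0.0095 = 0.01633
Old tax = $568,000 × 0.01633 = $9,275.44
New tax = $508,359.68 × 0.01633 = $8,301.5135744
Reduction = $9,275.44 − $8,301.5135744 = $973.9264256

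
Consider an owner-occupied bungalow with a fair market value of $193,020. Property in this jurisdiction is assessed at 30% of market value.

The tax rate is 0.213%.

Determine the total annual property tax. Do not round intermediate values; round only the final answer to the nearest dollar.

Assessed value = $193,020 × 0.3 = $57,906
Tax = $57,906 × 0.00213 = $123.33978

$123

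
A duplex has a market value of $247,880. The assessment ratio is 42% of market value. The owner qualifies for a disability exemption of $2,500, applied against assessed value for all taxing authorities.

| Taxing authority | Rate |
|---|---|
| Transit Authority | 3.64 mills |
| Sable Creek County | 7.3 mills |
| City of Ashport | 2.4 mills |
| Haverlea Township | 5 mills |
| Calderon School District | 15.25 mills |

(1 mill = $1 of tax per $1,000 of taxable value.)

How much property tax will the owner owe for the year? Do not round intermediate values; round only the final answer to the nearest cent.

Assessed value = $247,880 × 0.42 = $104,109.6
Taxable value = $104,109.6 − $2,500 = $101,609.6
Transit Authority: $101,609.6 × 0.00364 = $369.858944
Sable Creek County: $101,609.6 × 0.0073 = $741.75008
City of Ashport: $101,609.6 × 0.0024 = $243.86304
Haverlea Township: $101,609.6 × 0.005 = $508.048
Calderon School District: $101,609.6 × 0.01525 = $1,549.5464
Total = $369.858944 + $741.75008 + $243.86304 + $508.048 + $1,549.5464 = $3,413.066464

$3,413.07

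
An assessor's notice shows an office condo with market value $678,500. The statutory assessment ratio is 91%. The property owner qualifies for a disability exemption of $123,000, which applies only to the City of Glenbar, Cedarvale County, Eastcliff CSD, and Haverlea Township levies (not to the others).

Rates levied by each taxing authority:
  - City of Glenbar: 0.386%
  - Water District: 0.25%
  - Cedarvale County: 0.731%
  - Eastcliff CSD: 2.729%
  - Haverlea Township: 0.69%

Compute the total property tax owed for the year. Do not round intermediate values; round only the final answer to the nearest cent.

Assessed value = $678,500 × 0.91 = $617,435
City of Glenbar: ($617,435 − $123,000) × 0.00386 = $494,435 × 0.00386 = $1,908.5191
Water District: $617,435 × 0.0025 = $1,543.5875
Cedarvale County: ($617,435 − $123,000) × 0.00731 = $494,435 × 0.00731 = $3,614.31985
Eastcliff CSD: ($617,435 − $123,000) × 0.02729 = $494,435 × 0.02729 = $13,493.13115
Haverlea Township: ($617,435 − $123,000) × 0.0069 = $494,435 × 0.0069 = $3,411.6015
Total = $23,971.1591

$23,971.16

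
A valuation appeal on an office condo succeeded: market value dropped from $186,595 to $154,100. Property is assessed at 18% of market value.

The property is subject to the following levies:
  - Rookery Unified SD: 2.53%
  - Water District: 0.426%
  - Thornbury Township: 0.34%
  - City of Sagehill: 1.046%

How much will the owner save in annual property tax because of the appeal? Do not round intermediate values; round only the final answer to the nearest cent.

Old assessed value = $186,595 × 0.18 = $33,587.1
New assessed value = $154,100 × 0.18 = $27,738
Combined rate = 0.0253 + 0.00426 + 0.0034 + 0.01046 = 0.04342
Old tax = $33,587.1 × 0.04342 = $1,458.351882
New tax = $27,738 × 0.04342 = $1,204.38396
Reduction = $1,458.351882 − $1,204.38396 = $253.967922

$253.97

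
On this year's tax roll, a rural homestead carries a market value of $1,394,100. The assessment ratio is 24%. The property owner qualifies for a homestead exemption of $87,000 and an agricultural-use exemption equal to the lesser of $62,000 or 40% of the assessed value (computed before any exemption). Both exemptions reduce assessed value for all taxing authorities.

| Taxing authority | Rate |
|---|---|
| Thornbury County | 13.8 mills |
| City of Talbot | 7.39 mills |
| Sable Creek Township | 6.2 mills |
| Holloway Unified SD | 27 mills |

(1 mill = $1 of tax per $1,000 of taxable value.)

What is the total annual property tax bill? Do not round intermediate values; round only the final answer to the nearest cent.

Assessed value = $1,394,100 × 0.24 = $334,584
Agricultural-use exemption = min($62,000, 40% × $334,584) = min($62,000, $133,833.6) = $62,000 (dollar cap binds)
Taxable value = $334,584 − $87,000 − $62,000 = $185,584
Thornbury County: $185,584 × 0.0138 = $2,561.0592
City of Talbot: $185,584 × 0.00739 = $1,371.46576
Sable Creek Township: $185,584 × 0.0062 = $1,150.6208
Holloway Unified SD: $185,584 × 0.027 = $5,010.768
Total = $10,093.91376

$10,093.91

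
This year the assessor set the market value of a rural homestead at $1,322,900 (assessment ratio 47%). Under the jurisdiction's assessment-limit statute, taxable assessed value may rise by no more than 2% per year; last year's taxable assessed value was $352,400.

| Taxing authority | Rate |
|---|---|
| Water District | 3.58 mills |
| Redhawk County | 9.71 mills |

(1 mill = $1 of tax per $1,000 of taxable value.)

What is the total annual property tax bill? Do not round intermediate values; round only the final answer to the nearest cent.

$4,777.06

Uncapped assessed value = $1,322,900 × 0.47 = $621,763
Cap limit = $352,400 × 1.02 = $359,448
Taxable assessed value = min($621,763, $359,448) = $359,448 (cap binds)
Water District: $359,448 × 0.00358 = $1,286.82384
Redhawk County: $359,448 × 0.00971 = $3,490.24008
Total = $4,777.06392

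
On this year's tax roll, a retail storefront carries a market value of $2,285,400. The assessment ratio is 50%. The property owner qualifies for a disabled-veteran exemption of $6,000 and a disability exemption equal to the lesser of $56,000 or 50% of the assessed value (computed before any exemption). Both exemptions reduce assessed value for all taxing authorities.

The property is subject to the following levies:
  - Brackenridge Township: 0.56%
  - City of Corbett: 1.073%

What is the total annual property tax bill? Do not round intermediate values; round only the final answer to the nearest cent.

Assessed value = $2,285,400 × 0.5 = $1,142,700
Disability exemption = min($56,000, 50% × $1,142,700) = min($56,000, $571,350) = $56,000 (dollar cap binds)
Taxable value = $1,142,700 − $6,000 − $56,000 = $1,080,700
Brackenridge Township: $1,080,700 × 0.0056 = $6,051.92
City of Corbett: $1,080,700 × 0.01073 = $11,595.911
Total = $17,647.831

$17,647.83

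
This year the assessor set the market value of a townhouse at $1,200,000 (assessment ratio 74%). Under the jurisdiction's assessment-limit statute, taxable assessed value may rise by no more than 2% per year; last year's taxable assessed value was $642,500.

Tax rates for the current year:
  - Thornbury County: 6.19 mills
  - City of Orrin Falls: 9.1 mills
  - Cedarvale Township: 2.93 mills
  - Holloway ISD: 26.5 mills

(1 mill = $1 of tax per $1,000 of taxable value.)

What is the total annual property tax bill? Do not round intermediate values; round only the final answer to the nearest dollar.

$29,307

Uncapped assessed value = $1,200,000 × 0.74 = $888,000
Cap limit = $642,500 × 1.02 = $655,350
Taxable assessed value = min($888,000, $655,350) = $655,350 (cap binds)
Thornbury County: $655,350 × 0.00619 = $4,056.6165
City of Orrin Falls: $655,350 × 0.0091 = $5,963.685
Cedarvale Township: $655,350 × 0.00293 = $1,920.1755
Holloway ISD: $655,350 × 0.0265 = $17,366.775
Total = $29,307.252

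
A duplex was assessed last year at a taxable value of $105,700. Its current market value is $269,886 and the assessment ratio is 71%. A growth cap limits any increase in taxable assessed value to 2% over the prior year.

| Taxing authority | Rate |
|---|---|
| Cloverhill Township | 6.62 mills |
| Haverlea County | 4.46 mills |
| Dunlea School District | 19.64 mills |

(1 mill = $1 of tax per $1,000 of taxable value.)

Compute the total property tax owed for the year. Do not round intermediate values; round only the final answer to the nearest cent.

Uncapped assessed value = $269,886 × 0.71 = $191,619.06
Cap limit = $105,700 × 1.02 = $107,814
Taxable assessed value = min($191,619.06, $107,814) = $107,814 (cap binds)
Cloverhill Township: $107,814 × 0.00662 = $713.72868
Haverlea County: $107,814 × 0.00446 = $480.85044
Dunlea School District: $107,814 × 0.01964 = $2,117.46696
Total = $3,312.04608

$3,312.05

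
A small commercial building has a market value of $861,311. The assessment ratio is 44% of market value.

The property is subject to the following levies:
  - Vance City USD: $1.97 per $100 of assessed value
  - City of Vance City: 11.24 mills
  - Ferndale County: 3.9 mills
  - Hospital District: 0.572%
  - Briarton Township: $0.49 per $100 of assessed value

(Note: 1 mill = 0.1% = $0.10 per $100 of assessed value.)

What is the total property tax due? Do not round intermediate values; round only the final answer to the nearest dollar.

Assessed value = $861,311 × 0.44 = $378,976.84
Vance City USD: $378,976.84 × 0.0197 = $7,465.843748
City of Vance City: $378,976.84 × 0.01124 = $4,259.6996816
Ferndale County: $378,976.84 × 0.0039 = $1,478.009676
Hospital District: $378,976.84 × 0.00572 = $2,167.7475248
Briarton Township: $378,976.84 × 0.0049 = $1,856.986516
Total = $17,228.2871464

$17,228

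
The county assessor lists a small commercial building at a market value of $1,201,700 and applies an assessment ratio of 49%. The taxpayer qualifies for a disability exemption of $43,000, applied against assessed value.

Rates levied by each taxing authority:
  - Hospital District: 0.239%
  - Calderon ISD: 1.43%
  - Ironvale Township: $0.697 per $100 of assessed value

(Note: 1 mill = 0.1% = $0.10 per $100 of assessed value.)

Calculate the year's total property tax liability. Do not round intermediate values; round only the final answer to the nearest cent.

Assessed value = $1,201,700 × 0.49 = $588,833
Taxable value = $588,833 − $43,000 = $545,833
Hospital District: $545,833 × 0.00239 = $1,304.54087
Calderon ISD: $545,833 × 0.0143 = $7,805.4119
Ironvale Township: $545,833 × 0.00697 = $3,804.45601
Total = $12,914.40878

$12,914.41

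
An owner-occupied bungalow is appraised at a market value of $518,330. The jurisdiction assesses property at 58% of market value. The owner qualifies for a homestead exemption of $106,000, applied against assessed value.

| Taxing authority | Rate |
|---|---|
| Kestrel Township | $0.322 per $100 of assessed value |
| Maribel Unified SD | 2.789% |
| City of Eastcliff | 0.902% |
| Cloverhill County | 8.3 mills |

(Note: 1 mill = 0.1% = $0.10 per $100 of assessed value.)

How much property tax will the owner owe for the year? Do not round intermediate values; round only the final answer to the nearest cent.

$9,426.00

Assessed value = $518,330 × 0.58 = $300,631.4
Taxable value = $300,631.4 − $106,000 = $194,631.4
Kestrel Township: $194,631.4 × 0.00322 = $626.713108
Maribel Unified SD: $194,631.4 × 0.02789 = $5,428.269746
City of Eastcliff: $194,631.4 × 0.00902 = $1,755.575228
Cloverhill County: $194,631.4 × 0.0083 = $1,615.44062
Total = $9,425.998702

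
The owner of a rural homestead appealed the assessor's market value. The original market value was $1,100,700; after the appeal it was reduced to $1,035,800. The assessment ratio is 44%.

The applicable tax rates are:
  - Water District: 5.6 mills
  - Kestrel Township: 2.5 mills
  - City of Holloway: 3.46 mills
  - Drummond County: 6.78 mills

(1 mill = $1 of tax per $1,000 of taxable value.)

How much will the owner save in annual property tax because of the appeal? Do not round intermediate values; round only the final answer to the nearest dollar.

$524

Old assessed value = $1,100,700 × 0.44 = $484,308
New assessed value = $1,035,800 × 0.44 = $455,752
Combined rate = 0.0056 + 0.0025 + 0.00346 + 0.00678 = 0.01834
Old tax = $484,308 × 0.01834 = $8,882.20872
New tax = $455,752 × 0.01834 = $8,358.49168
Reduction = $8,882.20872 − $8,358.49168 = $523.71704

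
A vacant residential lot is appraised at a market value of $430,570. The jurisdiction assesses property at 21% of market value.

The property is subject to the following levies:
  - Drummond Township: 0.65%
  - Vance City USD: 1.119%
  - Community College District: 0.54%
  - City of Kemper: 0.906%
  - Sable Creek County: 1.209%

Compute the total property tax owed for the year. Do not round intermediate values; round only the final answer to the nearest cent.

$4,000.17

Assessed value = $430,570 × 0.21 = $90,419.7
Drummond Township: $90,419.7 × 0.0065 = $587.72805
Vance City USD: $90,419.7 × 0.01119 = $1,011.796443
Community College District: $90,419.7 × 0.0054 = $488.26638
City of Kemper: $90,419.7 × 0.00906 = $819.202482
Sable Creek County: $90,419.7 × 0.01209 = $1,093.174173
Total = $587.72805 + $1,011.796443 + $488.26638 + $819.202482 + $1,093.174173 = $4,000.167528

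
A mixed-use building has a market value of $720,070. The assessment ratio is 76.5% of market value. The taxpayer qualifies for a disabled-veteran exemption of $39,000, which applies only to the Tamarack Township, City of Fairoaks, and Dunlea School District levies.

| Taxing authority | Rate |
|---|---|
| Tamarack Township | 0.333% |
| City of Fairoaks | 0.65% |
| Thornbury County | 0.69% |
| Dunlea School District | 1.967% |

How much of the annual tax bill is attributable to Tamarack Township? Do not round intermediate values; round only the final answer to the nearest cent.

$1,704.47

Assessed value = $720,070 × 0.765 = $550,853.55
Tamarack Township taxable value = $550,853.55 − $39,000 = $511,853.55
Tamarack Township levy = $511,853.55 × 0.00333 = $1,704.4723215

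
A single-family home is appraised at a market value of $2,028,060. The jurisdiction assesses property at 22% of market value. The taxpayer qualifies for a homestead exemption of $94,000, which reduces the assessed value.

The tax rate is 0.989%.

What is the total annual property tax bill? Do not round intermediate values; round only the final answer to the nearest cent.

$3,482.99

Assessed value = $2,028,060 × 0.22 = $446,173.2
Taxable value = $446,173.2 − $94,000 = $352,173.2
Tax = $352,173.2 × 0.00989 = $3,482.992948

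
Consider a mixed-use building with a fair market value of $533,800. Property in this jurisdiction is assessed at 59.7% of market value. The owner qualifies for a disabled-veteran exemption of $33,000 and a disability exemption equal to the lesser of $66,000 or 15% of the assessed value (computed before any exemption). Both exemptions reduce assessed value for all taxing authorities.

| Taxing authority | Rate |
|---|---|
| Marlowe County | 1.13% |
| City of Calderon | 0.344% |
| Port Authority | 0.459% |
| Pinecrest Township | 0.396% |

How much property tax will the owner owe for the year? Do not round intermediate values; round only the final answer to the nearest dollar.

$5,540

Assessed value = $533,800 × 0.597 = $318,678.6
Disability exemption = min($66,000, 15% × $318,678.6) = min($66,000, $47,801.79) = $47,801.79 (percentage binds)
Taxable value = $318,678.6 − $33,000 − $47,801.79 = $237,876.81
Marlowe County: $237,876.81 × 0.0113 = $2,688.007953
City of Calderon: $237,876.81 × 0.00344 = $818.2962264
Port Authority: $237,876.81 × 0.00459 = $1,091.8545579
Pinecrest Township: $237,876.81 × 0.00396 = $941.9921676
Total = $5,540.1509049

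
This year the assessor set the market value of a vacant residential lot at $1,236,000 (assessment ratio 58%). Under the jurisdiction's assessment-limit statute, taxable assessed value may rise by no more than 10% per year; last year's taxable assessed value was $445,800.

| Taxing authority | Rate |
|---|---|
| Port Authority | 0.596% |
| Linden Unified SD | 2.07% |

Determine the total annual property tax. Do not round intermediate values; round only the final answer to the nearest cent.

$13,073.53

Uncapped assessed value = $1,236,000 × 0.58 = $716,880
Cap limit = $445,800 × 1.1 = $490,380
Taxable assessed value = min($716,880, $490,380) = $490,380 (cap binds)
Port Authority: $490,380 × 0.00596 = $2,922.6648
Linden Unified SD: $490,380 × 0.0207 = $10,150.866
Total = $13,073.5308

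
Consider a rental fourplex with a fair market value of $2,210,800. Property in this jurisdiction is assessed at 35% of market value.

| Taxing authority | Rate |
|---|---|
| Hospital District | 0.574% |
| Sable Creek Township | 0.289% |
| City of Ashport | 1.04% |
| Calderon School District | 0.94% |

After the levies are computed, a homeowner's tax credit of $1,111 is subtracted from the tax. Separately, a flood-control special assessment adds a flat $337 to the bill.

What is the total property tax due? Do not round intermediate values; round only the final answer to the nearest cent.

Assessed value = $2,210,800 × 0.35 = $773,780
Hospital District: $773,780 × 0.00574 = $4,441.4972
Sable Creek Township: $773,780 × 0.00289 = $2,236.2242
City of Ashport: $773,780 × 0.0104 = $8,047.312
Calderon School District: $773,780 × 0.0094 = $7,273.532
Levies subtotal = $21,998.5654
After credit = $21,998.5654 − $1,111 = $20,887.5654
Total = $20,887.5654 + $337 = $21,224.5654

$21,224.57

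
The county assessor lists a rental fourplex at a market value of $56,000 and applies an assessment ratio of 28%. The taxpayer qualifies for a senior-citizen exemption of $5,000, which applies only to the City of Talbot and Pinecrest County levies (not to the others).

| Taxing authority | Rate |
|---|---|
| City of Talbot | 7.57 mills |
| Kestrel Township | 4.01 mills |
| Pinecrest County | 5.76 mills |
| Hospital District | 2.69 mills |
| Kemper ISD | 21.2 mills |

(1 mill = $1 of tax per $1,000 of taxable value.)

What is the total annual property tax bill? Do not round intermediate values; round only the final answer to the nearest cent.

Assessed value = $56,000 × 0.28 = $15,680
City of Talbot: ($15,680 − $5,000) × 0.00757 = $10,680 × 0.00757 = $80.8476
Kestrel Township: $15,680 × 0.00401 = $62.8768
Pinecrest County: ($15,680 − $5,000) × 0.00576 = $10,680 × 0.00576 = $61.5168
Hospital District: $15,680 × 0.00269 = $42.1792
Kemper ISD: $15,680 × 0.0212 = $332.416
Total = $579.8364

$579.84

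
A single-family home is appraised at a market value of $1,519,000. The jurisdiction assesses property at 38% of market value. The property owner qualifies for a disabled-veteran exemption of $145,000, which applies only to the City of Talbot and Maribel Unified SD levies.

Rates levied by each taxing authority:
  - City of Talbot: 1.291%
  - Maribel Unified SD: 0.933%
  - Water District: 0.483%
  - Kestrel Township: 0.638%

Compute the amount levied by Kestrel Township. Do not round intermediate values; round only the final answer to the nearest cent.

Assessed value = $1,519,000 × 0.38 = $577,220
Kestrel Township taxable value = $577,220 (exemption does not apply)
Kestrel Township levy = $577,220 × 0.00638 = $3,682.6636

$3,682.66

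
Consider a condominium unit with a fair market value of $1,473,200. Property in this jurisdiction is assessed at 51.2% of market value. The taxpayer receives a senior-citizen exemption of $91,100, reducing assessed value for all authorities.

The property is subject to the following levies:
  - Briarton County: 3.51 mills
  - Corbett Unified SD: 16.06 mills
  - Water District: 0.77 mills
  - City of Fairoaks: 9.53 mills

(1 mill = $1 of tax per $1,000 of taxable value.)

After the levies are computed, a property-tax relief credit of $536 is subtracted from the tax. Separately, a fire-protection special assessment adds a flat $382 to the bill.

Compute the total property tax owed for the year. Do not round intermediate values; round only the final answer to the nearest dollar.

Assessed value = $1,473,200 × 0.512 = $754,278.4
Taxable value = $754,278.4 − $91,100 = $663,178.4
Briarton County: $663,178.4 × 0.00351 = $2,327.756184
Corbett Unified SD: $663,178.4 × 0.01606 = $10,650.645104
Water District: $663,178.4 × 0.00077 = $510.647368
City of Fairoaks: $663,178.4 × 0.00953 = $6,320.090152
Levies subtotal = $19,809.138808
After credit = $19,809.138808 − $536 = $19,273.138808
Total = $19,273.138808 + $382 = $19,655.138808

$19,655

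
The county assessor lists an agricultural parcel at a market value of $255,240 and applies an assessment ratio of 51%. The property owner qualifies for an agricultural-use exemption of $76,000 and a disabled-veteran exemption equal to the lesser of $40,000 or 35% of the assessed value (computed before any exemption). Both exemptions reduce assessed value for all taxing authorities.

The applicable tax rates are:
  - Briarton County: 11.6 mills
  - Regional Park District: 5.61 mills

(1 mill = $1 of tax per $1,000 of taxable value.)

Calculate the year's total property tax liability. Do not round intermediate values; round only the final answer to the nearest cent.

$243.91

Assessed value = $255,240 × 0.51 = $130,172.4
Disabled-veteran exemption = min($40,000, 35% × $130,172.4) = min($40,000, $45,560.34) = $40,000 (dollar cap binds)
Taxable value = $130,172.4 − $76,000 − $40,000 = $14,172.4
Briarton County: $14,172.4 × 0.0116 = $164.39984
Regional Park District: $14,172.4 × 0.00561 = $79.507164
Total = $243.907004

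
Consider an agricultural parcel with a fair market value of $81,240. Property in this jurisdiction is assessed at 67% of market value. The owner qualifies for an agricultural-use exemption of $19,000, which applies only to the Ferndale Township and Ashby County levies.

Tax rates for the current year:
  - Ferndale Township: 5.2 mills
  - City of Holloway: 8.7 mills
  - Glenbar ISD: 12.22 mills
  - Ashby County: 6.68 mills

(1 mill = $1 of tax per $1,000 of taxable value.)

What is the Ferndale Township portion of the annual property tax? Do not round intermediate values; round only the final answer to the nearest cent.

$184.24

Assessed value = $81,240 × 0.67 = $54,430.8
Ferndale Township taxable value = $54,430.8 − $19,000 = $35,430.8
Ferndale Township levy = $35,430.8 × 0.0052 = $184.24016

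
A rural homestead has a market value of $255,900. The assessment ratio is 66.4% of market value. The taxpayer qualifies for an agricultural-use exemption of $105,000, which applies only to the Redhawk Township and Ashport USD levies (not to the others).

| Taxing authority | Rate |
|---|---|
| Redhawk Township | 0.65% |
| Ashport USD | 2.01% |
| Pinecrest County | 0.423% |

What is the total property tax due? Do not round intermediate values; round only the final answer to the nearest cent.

Assessed value = $255,900 × 0.664 = $169,917.6
Redhawk Township: ($169,917.6 − $105,000) × 0.0065 = $64,917.6 × 0.0065 = $421.9644
Ashport USD: ($169,917.6 − $105,000) × 0.0201 = $64,917.6 × 0.0201 = $1,304.84376
Pinecrest County: $169,917.6 × 0.00423 = $718.751448
Total = $2,445.559608

$2,445.56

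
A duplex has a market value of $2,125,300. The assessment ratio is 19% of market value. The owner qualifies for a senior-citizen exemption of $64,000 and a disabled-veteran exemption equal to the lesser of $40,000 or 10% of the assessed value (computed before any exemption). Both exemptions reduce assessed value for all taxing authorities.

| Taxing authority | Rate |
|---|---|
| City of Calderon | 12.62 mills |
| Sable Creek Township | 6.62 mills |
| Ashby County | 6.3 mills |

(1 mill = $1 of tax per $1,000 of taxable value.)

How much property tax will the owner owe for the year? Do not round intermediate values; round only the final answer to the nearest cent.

Assessed value = $2,125,300 × 0.19 = $403,807
Disabled-veteran exemption = min($40,000, 10% × $403,807) = min($40,000, $40,380.7) = $40,000 (dollar cap binds)
Taxable value = $403,807 − $64,000 − $40,000 = $299,807
City of Calderon: $299,807 × 0.01262 = $3,783.56434
Sable Creek Township: $299,807 × 0.00662 = $1,984.72234
Ashby County: $299,807 × 0.0063 = $1,888.7841
Total = $7,657.07078

$7,657.07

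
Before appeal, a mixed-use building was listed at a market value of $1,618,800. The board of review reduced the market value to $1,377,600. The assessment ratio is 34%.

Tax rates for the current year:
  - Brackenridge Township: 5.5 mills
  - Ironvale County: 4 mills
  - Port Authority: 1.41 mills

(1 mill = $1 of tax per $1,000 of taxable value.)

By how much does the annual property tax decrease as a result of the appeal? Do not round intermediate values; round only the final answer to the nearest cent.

Old assessed value = $1,618,800 × 0.34 = $550,392
New assessed value = $1,377,600 × 0.34 = $468,384
Combined rate = 0.0055 + 0.004 + 0.00141 = 0.01091
Old tax = $550,392 × 0.01091 = $6,004.77672
New tax = $468,384 × 0.01091 = $5,110.06944
Reduction = $6,004.77672 − $5,110.06944 = $894.70728

$894.71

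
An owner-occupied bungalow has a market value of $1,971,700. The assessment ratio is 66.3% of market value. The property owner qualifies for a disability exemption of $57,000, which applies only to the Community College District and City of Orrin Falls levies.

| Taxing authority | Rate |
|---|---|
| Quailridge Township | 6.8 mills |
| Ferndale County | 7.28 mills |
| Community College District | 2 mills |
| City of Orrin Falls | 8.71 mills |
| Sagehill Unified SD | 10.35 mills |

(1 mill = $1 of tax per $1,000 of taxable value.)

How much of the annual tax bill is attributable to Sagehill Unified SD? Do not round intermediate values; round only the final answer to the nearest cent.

Assessed value = $1,971,700 × 0.663 = $1,307,237.1
Sagehill Unified SD taxable value = $1,307,237.1 (exemption does not apply)
Sagehill Unified SD levy = $1,307,237.1 × 0.01035 = $13,529.903985

$13,529.90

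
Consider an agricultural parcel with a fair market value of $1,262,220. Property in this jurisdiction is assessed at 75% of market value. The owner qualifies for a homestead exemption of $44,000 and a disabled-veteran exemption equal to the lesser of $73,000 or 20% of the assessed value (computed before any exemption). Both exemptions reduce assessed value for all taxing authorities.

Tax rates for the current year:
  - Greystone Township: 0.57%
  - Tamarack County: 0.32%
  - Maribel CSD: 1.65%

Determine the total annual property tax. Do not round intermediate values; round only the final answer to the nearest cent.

Assessed value = $1,262,220 × 0.75 = $946,665
Disabled-veteran exemption = min($73,000, 20% × $946,665) = min($73,000, $189,333) = $73,000 (dollar cap binds)
Taxable value = $946,665 − $44,000 − $73,000 = $829,665
Greystone Township: $829,665 × 0.0057 = $4,729.0905
Tamarack County: $829,665 × 0.0032 = $2,654.928
Maribel CSD: $829,665 × 0.0165 = $13,689.4725
Total = $21,073.491

$21,073.49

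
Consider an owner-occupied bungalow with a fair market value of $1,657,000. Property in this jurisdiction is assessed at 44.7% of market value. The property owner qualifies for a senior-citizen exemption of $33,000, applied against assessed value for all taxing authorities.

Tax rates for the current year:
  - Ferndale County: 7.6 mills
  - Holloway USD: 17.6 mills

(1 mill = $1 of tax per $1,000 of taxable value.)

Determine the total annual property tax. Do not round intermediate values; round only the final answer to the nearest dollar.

Assessed value = $1,657,000 × 0.447 = $740,679
Taxable value = $740,679 − $33,000 = $707,679
Ferndale County: $707,679 × 0.0076 = $5,378.3604
Holloway USD: $707,679 × 0.0176 = $12,455.1504
Total = $5,378.3604 + $12,455.1504 = $17,833.5108

$17,834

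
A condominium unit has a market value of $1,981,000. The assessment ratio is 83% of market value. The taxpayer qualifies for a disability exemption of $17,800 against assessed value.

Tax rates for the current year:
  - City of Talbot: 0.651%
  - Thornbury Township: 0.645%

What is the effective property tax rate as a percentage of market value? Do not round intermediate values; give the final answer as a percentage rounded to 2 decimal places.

1.06%

Assessed value = $1,981,000 × 0.83 = $1,644,230
Taxable value = $1,644,230 − $17,800 = $1,626,430
City of Talbot: $1,626,430 × 0.00651 = $10,588.0593
Thornbury Township: $1,626,430 × 0.00645 = $10,490.4735
Total tax = $21,078.5328
Effective rate = $21,078.5328 ÷ $1,981,000 = 1.06% of market value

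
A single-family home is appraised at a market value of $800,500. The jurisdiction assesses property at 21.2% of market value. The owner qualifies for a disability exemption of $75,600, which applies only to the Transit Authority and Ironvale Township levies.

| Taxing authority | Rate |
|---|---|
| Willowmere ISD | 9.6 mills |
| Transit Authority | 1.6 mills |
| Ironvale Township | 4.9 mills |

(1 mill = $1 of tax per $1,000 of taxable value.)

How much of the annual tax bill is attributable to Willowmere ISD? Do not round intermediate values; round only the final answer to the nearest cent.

$1,629.18

Assessed value = $800,500 × 0.212 = $169,706
Willowmere ISD taxable value = $169,706 (exemption does not apply)
Willowmere ISD levy = $169,706 × 0.0096 = $1,629.1776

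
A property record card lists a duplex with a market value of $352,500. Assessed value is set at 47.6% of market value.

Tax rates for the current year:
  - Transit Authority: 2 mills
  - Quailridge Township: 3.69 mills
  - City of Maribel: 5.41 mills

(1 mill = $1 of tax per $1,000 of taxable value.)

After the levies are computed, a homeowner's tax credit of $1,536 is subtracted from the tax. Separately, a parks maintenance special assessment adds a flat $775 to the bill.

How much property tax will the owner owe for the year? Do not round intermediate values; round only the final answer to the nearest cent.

Assessed value = $352,500 × 0.476 = $167,790
Transit Authority: $167,790 × 0.002 = $335.58
Quailridge Township: $167,790 × 0.00369 = $619.1451
City of Maribel: $167,790 × 0.00541 = $907.7439
Levies subtotal = $1,862.469
After credit = $1,862.469 − $1,536 = $326.469
Total = $326.469 + $775 = $1,101.469

$1,101.47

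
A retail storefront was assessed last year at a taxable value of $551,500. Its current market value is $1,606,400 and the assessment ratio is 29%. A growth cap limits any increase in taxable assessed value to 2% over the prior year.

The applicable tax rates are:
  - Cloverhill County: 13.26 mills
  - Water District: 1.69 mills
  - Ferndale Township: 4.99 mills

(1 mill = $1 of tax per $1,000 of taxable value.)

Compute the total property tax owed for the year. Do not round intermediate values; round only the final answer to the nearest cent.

$9,289.17

Uncapped assessed value = $1,606,400 × 0.29 = $465,856
Cap limit = $551,500 × 1.02 = $562,530
Taxable assessed value = min($465,856, $562,530) = $465,856 (cap does not bind)
Cloverhill County: $465,856 × 0.01326 = $6,177.25056
Water District: $465,856 × 0.00169 = $787.29664
Ferndale Township: $465,856 × 0.00499 = $2,324.62144
Total = $9,289.16864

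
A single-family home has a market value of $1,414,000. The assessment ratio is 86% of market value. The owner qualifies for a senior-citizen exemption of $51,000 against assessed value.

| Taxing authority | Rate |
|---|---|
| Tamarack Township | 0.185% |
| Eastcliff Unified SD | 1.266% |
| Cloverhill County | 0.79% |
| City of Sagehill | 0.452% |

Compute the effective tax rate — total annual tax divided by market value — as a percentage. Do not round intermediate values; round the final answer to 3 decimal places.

Assessed value = $1,414,000 × 0.86 = $1,216,040
Taxable value = $1,216,040 − $51,000 = $1,165,040
Tamarack Township: $1,165,040 × 0.00185 = $2,155.324
Eastcliff Unified SD: $1,165,040 × 0.01266 = $14,749.4064
Cloverhill County: $1,165,040 × 0.0079 = $9,203.816
City of Sagehill: $1,165,040 × 0.00452 = $5,265.9808
Total tax = $31,374.5272
Effective rate = $31,374.5272 ÷ $1,414,000 = 2.219% of market value

2.219%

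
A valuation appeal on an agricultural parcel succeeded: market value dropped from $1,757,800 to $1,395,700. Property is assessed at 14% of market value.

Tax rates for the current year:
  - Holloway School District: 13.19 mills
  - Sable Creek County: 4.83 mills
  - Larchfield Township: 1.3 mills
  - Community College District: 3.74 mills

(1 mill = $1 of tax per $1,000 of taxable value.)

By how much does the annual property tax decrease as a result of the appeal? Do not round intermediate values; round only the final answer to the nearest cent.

$1,169.00

Old assessed value = $1,757,800 × 0.14 = $246,092
New assessed value = $1,395,700 × 0.14 = $195,398
Combined rate = 0.01319 + 0.00483 + 0.0013 + 0.00374 = 0.02306
Old tax = $246,092 × 0.02306 = $5,674.88152
New tax = $195,398 × 0.02306 = $4,505.87788
Reduction = $5,674.88152 − $4,505.87788 = $1,169.00364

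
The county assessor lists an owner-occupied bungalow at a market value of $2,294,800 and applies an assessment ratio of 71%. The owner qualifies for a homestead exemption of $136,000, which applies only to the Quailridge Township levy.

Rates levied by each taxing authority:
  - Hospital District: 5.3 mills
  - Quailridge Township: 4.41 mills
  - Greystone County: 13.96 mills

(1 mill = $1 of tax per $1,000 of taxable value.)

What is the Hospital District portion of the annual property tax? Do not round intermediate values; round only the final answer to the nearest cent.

Assessed value = $2,294,800 × 0.71 = $1,629,308
Hospital District taxable value = $1,629,308 (exemption does not apply)
Hospital District levy = $1,629,308 × 0.0053 = $8,635.3324

$8,635.33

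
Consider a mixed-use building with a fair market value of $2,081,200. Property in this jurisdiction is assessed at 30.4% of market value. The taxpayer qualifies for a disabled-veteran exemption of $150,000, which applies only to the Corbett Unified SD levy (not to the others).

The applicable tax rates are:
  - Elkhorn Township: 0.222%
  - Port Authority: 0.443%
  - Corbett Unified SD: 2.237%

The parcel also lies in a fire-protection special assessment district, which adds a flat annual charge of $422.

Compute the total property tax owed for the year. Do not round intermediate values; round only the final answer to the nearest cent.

$15,427.01

Assessed value = $2,081,200 × 0.304 = $632,684.8
Elkhorn Township: $632,684.8 × 0.00222 = $1,404.560256
Port Authority: $632,684.8 × 0.00443 = $2,802.793664
Corbett Unified SD: ($632,684.8 − $150,000) × 0.02237 = $482,684.8 × 0.02237 = $10,797.658976
Levies subtotal = $15,005.012896
Total = $15,005.012896 + $422 = $15,427.012896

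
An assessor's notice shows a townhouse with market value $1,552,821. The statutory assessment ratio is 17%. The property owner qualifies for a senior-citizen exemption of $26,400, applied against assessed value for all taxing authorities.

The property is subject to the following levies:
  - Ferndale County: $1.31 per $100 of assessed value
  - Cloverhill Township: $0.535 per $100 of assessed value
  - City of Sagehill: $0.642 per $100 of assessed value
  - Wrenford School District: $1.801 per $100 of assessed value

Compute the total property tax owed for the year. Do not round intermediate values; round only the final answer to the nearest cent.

$10,187.41

Assessed value = $1,552,821 × 0.17 = $263,979.57
Taxable value = $263,979.57 − $26,400 = $237,579.57
Ferndale County: $237,579.57 × 0.0131 = $3,112.292367
Cloverhill Township: $237,579.57 × 0.00535 = $1,271.0506995
City of Sagehill: $237,579.57 × 0.00642 = $1,525.2608394
Wrenford School District: $237,579.57 × 0.01801 = $4,278.8080557
Total = $3,112.292367 + $1,271.0506995 + $1,525.2608394 + $4,278.8080557 = $10,187.4119616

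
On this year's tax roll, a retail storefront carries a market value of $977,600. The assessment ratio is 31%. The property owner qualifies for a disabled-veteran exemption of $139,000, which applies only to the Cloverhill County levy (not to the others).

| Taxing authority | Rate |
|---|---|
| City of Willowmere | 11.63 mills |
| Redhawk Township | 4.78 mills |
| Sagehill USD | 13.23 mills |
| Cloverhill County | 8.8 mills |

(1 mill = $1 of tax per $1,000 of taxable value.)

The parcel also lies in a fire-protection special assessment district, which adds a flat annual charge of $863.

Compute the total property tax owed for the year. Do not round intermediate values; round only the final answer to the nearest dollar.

$11,289

Assessed value = $977,600 × 0.31 = $303,056
City of Willowmere: $303,056 × 0.01163 = $3,524.54128
Redhawk Township: $303,056 × 0.00478 = $1,448.60768
Sagehill USD: $303,056 × 0.01323 = $4,009.43088
Cloverhill County: ($303,056 − $139,000) × 0.0088 = $164,056 × 0.0088 = $1,443.6928
Levies subtotal = $10,426.27264
Total = $10,426.27264 + $863 = $11,289.27264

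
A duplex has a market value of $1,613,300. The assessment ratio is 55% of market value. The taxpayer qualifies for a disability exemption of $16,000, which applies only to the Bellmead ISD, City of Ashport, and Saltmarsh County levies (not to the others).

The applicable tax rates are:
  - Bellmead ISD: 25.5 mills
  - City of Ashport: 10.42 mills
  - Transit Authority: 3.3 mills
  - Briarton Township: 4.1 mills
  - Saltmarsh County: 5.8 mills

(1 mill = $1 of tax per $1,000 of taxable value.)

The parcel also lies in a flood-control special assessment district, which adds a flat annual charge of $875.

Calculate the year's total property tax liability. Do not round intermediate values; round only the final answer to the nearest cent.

Assessed value = $1,613,300 × 0.55 = $887,315
Bellmead ISD: ($887,315 − $16,000) × 0.0255 = $871,315 × 0.0255 = $22,218.5325
City of Ashport: ($887,315 − $16,000) × 0.01042 = $871,315 × 0.01042 = $9,079.1023
Transit Authority: $887,315 × 0.0033 = $2,928.1395
Briarton Township: $887,315 × 0.0041 = $3,637.9915
Saltmarsh County: ($887,315 − $16,000) × 0.0058 = $871,315 × 0.0058 = $5,053.627
Levies subtotal = $42,917.3928
Total = $42,917.3928 + $875 = $43,792.3928

$43,792.39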